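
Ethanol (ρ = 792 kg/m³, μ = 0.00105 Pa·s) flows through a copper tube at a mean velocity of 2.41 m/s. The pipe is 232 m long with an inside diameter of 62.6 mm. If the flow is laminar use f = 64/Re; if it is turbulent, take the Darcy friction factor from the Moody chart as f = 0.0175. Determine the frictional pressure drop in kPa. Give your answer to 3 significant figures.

Reynolds number Re = ρVD/μ = 792 · 2.41 · 0.0626 / 0.00105 = 1.138e+05.
Re > 4000 → turbulent; use the Moody-chart value f = 0.0175.
Darcy-Weisbach: ΔP = f(L/D)(ρV²/2) = 0.0175·(232/0.0626)·(792·2.41²/2) = 0.0175·3706·2300 = 1.492e+05 Pa.
ΔP = 1.492e+05 Pa = 149 kPa.

ΔP ≈ 149 kPa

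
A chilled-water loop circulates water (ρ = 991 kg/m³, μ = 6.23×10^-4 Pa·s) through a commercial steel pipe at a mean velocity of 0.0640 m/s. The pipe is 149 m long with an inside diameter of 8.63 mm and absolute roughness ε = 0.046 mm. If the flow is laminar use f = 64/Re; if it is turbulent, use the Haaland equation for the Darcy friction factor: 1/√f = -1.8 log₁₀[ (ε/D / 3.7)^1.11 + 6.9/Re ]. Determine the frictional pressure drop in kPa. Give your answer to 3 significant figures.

ΔP ≈ 2.55 kPa

Reynolds number Re = ρVD/μ = 991 · 0.064 · 0.00863 / 0.000623 = 878.6.
Re < 2300 → laminar flow, so f = 64/Re = 64/878.6 = 0.07285 (the turbulent correlation is not needed).
Darcy-Weisbach: ΔP = f(L/D)(ρV²/2) = 0.07285·(149/0.00863)·(991·0.064²/2) = 0.07285·1.727e+04·2.03 = 2553 Pa.
ΔP = 2553 Pa = 2.55 kPa.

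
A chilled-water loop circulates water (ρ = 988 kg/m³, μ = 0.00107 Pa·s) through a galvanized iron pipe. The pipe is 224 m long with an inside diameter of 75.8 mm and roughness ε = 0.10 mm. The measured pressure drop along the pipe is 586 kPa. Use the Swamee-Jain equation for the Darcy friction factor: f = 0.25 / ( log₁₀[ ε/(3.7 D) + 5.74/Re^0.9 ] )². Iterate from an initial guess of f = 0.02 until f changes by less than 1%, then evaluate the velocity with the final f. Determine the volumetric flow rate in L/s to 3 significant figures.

Rearranging Darcy-Weisbach: V = √(2·ΔP·D/(f·L·ρ)). With ε/D = 0.0001/0.0758 = 0.00132, iterate starting from f = 0.02:
  f = 0.02 → V = √(2·5.86e+05·0.0758/(0.02·224·988)) = 4.48 m/s; Re = ρVD/μ = 3.136e+05; f → 0.02194
  f = 0.02194 → V = 4.277 m/s; Re = 2.993e+05; f → 0.02198
Converged (Δf/f < 1%). With the final f = 0.02198: V = √(2·5.86e+05·0.0758/(0.02198·224·988)) = 4.273 m/s.
Q = V·A = 4.273·(π/4·0.0758²) = 0.01928 m³/s = 19.3 L/s.

Q ≈ 19.3 L/s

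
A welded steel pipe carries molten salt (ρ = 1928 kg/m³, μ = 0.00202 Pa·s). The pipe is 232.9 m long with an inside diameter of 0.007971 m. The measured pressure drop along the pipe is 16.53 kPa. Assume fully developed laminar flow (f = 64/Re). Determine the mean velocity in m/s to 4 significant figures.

For laminar flow, f = 64/Re with Re = ρVD/μ, so Darcy-Weisbach reduces to ΔP = 32μLV/D². Solving for V: V = ΔP·D²/(32μL) = 1.653e+04·(0.007971)²/(32·0.00202·232.9) = 0.06976 m/s.
Check: Re = ρVD/μ = 1928·0.06976·0.007971/0.00202 = 530.8 < 2300, so the laminar assumption holds.

V ≈ 0.06976 m/s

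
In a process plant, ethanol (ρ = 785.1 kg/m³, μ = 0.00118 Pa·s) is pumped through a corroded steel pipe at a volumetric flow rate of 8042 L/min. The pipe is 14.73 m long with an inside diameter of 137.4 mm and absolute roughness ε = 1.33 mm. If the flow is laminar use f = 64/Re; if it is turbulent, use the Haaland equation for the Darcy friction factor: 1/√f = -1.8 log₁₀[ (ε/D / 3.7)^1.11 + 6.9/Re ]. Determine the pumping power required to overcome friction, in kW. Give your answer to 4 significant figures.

P ≈ 17.35 kW

Q = 8042 L/min = 8042/60000 = 0.134 m³/s.
Cross-sectional area A = πD²/4 = π(0.1374)²/4 = 0.01483 m²; mean velocity V = Q/A = 0.134/0.01483 = 9.04 m/s.
Reynolds number Re = ρVD/μ = 785.1 · 9.04 · 0.1374 / 0.00118 = 8.264e+05.
Re > 4000 → turbulent. Relative roughness ε/D = 0.00133/0.1374 = 0.00968. Haaland: 1/√f = -1.8 log₁₀[(0.00968/3.7)^1.11 + 6.9/8.264e+05] = -1.8 log₁₀[0.00136 + 8.35e-06] = 5.155, so f = 0.03763.
Darcy-Weisbach: ΔP = f(L/D)(ρV²/2) = 0.03763·(14.73/0.1374)·(785.1·9.04²/2) = 0.03763·107.2·3.208e+04 = 1.294e+05 Pa.
Pumping power P = QΔP = 0.134·1.294e+05 = 17346 W = 17.35 kW.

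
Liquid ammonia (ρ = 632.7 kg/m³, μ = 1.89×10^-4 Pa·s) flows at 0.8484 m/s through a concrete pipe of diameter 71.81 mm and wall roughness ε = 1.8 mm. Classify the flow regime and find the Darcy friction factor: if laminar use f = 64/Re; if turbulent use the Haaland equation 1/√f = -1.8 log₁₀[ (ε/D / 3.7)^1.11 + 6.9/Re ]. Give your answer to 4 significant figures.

Re = ρVD/μ = 632.7·0.8484·0.07181/0.000189 = 2.039e+05.
Re > 4000 → turbulent. ε/D = 0.0018/0.07181 = 0.0251; Haaland: 1/√f = -1.8 log₁₀[0.00391 + 3.38e-05] = 4.327, so f = 0.05341.

f ≈ 0.05341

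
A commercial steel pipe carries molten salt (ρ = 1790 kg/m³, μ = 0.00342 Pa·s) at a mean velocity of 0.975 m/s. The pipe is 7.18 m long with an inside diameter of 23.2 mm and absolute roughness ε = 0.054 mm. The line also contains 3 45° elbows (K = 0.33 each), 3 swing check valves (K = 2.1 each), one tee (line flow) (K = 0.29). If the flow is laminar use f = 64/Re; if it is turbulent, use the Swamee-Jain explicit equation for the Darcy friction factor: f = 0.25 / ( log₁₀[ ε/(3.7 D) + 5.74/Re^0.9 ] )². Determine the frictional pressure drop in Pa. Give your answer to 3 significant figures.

Reynolds number Re = ρVD/μ = 1790 · 0.975 · 0.0232 / 0.00342 = 1.184e+04.
Re > 4000 → turbulent. Relative roughness ε/D = 5.4e-05/0.0232 = 0.00233. Swamee-Jain: f = 0.25/(log₁₀[0.00233/3.7 + 5.74/1.184e+04^0.9])² = 0.25/(log₁₀[0.000629 + 0.00124])² = 0.25/(-2.729)² = 0.03358.
Total minor-loss coefficient ΣK = 3·0.33 + 3·2.1 + 1·0.29 = 7.58.
ΔP = [f·L/D + ΣK]·(ρV²/2) = [0.03358·7.18/0.0232 + 7.58]·(1790·0.975²/2) = [10.39 + 7.58]·850.8 = 1.529e+04 Pa.

ΔP ≈ 15300 Pa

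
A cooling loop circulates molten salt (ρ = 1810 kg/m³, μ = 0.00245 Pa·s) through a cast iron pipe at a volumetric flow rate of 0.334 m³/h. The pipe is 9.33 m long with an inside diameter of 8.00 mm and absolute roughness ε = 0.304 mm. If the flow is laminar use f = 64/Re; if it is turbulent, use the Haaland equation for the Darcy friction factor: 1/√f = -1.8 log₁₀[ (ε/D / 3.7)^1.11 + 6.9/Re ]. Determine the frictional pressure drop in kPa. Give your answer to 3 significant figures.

ΔP ≈ 237 kPa

Q = 0.334 m³/h = 0.334/3600 = 9.278e-05 m³/s.
Cross-sectional area A = πD²/4 = π(0.008)²/4 = 5.027e-05 m²; mean velocity V = Q/A = 9.278e-05/5.027e-05 = 1.846 m/s.
Reynolds number Re = ρVD/μ = 1810 · 1.846 · 0.008 / 0.00245 = 1.091e+04.
Re > 4000 → turbulent. Relative roughness ε/D = 0.000304/0.008 = 0.038. Haaland: 1/√f = -1.8 log₁₀[(0.038/3.7)^1.11 + 6.9/1.091e+04] = -1.8 log₁₀[0.00621 + 0.000633] = 3.897, so f = 0.06585.
Darcy-Weisbach: ΔP = f(L/D)(ρV²/2) = 0.06585·(9.33/0.008)·(1810·1.846²/2) = 0.06585·1166·3083 = 2.368e+05 Pa.
ΔP = 2.368e+05 Pa = 237 kPa.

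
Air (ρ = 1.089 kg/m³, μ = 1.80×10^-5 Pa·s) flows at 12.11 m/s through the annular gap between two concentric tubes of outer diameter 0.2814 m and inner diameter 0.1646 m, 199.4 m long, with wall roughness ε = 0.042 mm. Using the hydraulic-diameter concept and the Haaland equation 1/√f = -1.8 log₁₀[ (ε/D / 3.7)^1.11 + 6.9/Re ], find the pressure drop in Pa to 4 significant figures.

Hydraulic diameter D_h = 4A/P = D_o - D_i = 0.2814 - 0.1646 = 0.1168 m.
Re = ρVD_h/μ = 1.089·12.11·0.1168/1.8e-05 = 8.557e+04.
ε/D_h = 4.2e-05/0.1168 = 0.00036; Haaland gives 1/√f = -1.8 log₁₀[3.52e-05+8.06e-05] = 7.085, so f = 0.01992.
ΔP = f(L/D_h)(ρV²/2) = 0.01992·199.4/0.1168·79.85 = 2716 Pa.

ΔP ≈ 2716 Pa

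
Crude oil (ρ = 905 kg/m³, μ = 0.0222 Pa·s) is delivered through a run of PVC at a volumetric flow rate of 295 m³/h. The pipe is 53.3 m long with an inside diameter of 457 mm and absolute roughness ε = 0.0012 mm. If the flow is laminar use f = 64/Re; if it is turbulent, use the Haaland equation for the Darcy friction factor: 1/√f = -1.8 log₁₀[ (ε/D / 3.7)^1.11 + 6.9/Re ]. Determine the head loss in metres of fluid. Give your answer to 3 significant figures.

h_f ≈ 0.0467 m

Q = 295 m³/h = 295/3600 = 0.08194 m³/s.
Cross-sectional area A = πD²/4 = π(0.457)²/4 = 0.164 m²; mean velocity V = Q/A = 0.08194/0.164 = 0.4996 m/s.
Reynolds number Re = ρVD/μ = 905 · 0.4996 · 0.457 / 0.0222 = 9307.
Re > 4000 → turbulent. Relative roughness ε/D = 1.2e-06/0.457 = 2.63e-06. Haaland: 1/√f = -1.8 log₁₀[(2.63e-06/3.7)^1.11 + 6.9/9307] = -1.8 log₁₀[1.5e-07 + 0.000741] = 5.634, so f = 0.03151.
Darcy-Weisbach: ΔP = f(L/D)(ρV²/2) = 0.03151·(53.3/0.457)·(905·0.4996²/2) = 0.03151·116.6·112.9 = 415 Pa.
Head loss h_f = ΔP/(ρg) = 415/(905·9.81) = 0.0467 m.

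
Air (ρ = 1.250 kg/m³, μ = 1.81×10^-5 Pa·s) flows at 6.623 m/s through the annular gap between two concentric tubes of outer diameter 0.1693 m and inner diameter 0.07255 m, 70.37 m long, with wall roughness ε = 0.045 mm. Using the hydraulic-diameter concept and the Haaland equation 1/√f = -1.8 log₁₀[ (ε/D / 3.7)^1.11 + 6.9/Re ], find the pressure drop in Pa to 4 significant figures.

ΔP ≈ 451.2 Pa

Hydraulic diameter D_h = 4A/P = D_o - D_i = 0.1693 - 0.07255 = 0.09675 m.
Re = ρVD_h/μ = 1.25·6.623·0.09675/1.81e-05 = 4.425e+04.
ε/D_h = 4.5e-05/0.09675 = 0.000465; Haaland gives 1/√f = -1.8 log₁₀[4.68e-05+0.000156] = 6.648, so f = 0.02263.
ΔP = f(L/D_h)(ρV²/2) = 0.02263·70.37/0.09675·27.42 = 451.2 Pa.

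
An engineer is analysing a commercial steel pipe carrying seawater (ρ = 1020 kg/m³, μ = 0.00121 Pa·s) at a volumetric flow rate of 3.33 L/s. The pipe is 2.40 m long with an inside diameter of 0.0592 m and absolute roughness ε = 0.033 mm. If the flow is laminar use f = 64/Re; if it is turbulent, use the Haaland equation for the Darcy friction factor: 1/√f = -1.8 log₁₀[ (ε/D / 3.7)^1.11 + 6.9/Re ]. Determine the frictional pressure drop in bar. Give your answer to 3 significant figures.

ΔP ≈ 0.00659 bar

Q = 3.33 L/s = 3.33/1000 = 0.00333 m³/s.
Cross-sectional area A = πD²/4 = π(0.0592)²/4 = 0.002753 m²; mean velocity V = Q/A = 0.00333/0.002753 = 1.21 m/s.
Reynolds number Re = ρVD/μ = 1020 · 1.21 · 0.0592 / 0.00121 = 6.037e+04.
Re > 4000 → turbulent. Relative roughness ε/D = 3.3e-05/0.0592 = 0.000557. Haaland: 1/√f = -1.8 log₁₀[(0.000557/3.7)^1.11 + 6.9/6.037e+04] = -1.8 log₁₀[5.72e-05 + 0.000114] = 6.778, so f = 0.02177.
Darcy-Weisbach: ΔP = f(L/D)(ρV²/2) = 0.02177·(2.4/0.0592)·(1020·1.21²/2) = 0.02177·40.54·746.4 = 658.6 Pa.
ΔP = 658.6 Pa = 0.00659 bar.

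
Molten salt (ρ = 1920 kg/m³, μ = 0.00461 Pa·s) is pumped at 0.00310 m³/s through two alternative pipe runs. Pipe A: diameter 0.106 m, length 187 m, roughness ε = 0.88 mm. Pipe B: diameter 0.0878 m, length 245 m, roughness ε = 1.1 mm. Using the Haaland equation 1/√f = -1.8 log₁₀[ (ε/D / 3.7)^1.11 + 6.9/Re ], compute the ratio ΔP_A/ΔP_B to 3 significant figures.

ΔP_A/ΔP_B ≈ 0.269

Pipe A: V = Q/A = 0.0031/0.008825 = 0.3513 m/s; Re = 1.551e+04; ε/D = 0.0083; Haaland → f = 0.03942; ΔP_A = f(L/D)(ρV²/2) = 8239 Pa.
Pipe B: V = Q/A = 0.0031/0.006055 = 0.512 m/s; Re = 1.872e+04; ε/D = 0.0125; Haaland → f = 0.04357; ΔP_B = f(L/D)(ρV²/2) = 3.06e+04 Pa.
ΔP_A/ΔP_B = 8239/3.06e+04 = 0.269.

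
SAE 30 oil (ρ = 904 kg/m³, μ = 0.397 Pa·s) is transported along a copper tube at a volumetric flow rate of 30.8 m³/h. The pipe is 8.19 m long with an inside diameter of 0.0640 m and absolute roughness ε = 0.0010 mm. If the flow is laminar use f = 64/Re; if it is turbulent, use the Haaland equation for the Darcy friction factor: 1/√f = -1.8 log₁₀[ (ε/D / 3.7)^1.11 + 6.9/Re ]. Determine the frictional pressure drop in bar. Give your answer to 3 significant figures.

Q = 30.8 m³/h = 30.8/3600 = 0.008556 m³/s.
Cross-sectional area A = πD²/4 = π(0.064)²/4 = 0.003217 m²; mean velocity V = Q/A = 0.008556/0.003217 = 2.659 m/s.
Reynolds number Re = ρVD/μ = 904 · 2.659 · 0.064 / 0.397 = 387.6.
Re < 2300 → laminar flow, so f = 64/Re = 64/387.6 = 0.1651 (the turbulent correlation is not needed).
Darcy-Weisbach: ΔP = f(L/D)(ρV²/2) = 0.1651·(8.19/0.064)·(904·2.659²/2) = 0.1651·128·3197 = 6.756e+04 Pa.
ΔP = 6.756e+04 Pa = 0.676 bar.

ΔP ≈ 0.676 bar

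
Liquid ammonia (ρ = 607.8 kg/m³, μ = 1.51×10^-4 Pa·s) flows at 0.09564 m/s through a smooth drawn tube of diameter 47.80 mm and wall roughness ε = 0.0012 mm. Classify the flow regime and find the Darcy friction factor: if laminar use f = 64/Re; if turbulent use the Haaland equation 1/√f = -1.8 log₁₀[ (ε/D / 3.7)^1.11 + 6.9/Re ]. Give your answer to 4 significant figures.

f ≈ 0.02633

Re = ρVD/μ = 607.8·0.09564·0.0478/0.000151 = 1.84e+04.
Re > 4000 → turbulent. ε/D = 1.2e-06/0.0478 = 2.51e-05; Haaland: 1/√f = -1.8 log₁₀[1.83e-06 + 0.000375] = 6.163, so f = 0.02633.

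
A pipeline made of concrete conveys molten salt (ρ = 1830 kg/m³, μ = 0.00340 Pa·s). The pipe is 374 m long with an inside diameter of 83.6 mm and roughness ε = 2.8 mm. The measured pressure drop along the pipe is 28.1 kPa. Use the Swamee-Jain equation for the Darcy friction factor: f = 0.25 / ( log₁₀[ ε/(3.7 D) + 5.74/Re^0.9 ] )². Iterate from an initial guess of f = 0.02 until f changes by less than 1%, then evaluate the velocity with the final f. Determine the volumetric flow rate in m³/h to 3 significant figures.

Rearranging Darcy-Weisbach: V = √(2·ΔP·D/(f·L·ρ)). With ε/D = 0.0028/0.0836 = 0.0335, iterate starting from f = 0.02:
  f = 0.02 → V = √(2·2.81e+04·0.0836/(0.02·374·1830)) = 0.5859 m/s; Re = ρVD/μ = 2.636e+04; f → 0.06156
  f = 0.06156 → V = 0.3339 m/s; Re = 1.503e+04; f → 0.06264
  f = 0.06264 → V = 0.331 m/s; Re = 1.49e+04; f → 0.06266
Converged (Δf/f < 1%). With the final f = 0.06266: V = √(2·2.81e+04·0.0836/(0.06266·374·1830)) = 0.331 m/s.
Q = V·A = 0.331·(π/4·0.0836²) = 0.001817 m³/s = 6.54 m³/h.

Q ≈ 6.54 m³/h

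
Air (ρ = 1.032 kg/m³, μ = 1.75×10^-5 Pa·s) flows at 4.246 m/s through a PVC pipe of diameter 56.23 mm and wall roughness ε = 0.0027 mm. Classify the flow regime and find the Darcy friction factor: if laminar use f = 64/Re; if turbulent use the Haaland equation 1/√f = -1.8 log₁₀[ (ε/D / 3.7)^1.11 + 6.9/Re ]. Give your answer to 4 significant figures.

Re = ρVD/μ = 1.032·4.246·0.05623/1.75e-05 = 1.408e+04.
Re > 4000 → turbulent. ε/D = 2.7e-06/0.05623 = 4.8e-05; Haaland: 1/√f = -1.8 log₁₀[3.76e-06 + 0.00049] = 5.952, so f = 0.02823.

f ≈ 0.02823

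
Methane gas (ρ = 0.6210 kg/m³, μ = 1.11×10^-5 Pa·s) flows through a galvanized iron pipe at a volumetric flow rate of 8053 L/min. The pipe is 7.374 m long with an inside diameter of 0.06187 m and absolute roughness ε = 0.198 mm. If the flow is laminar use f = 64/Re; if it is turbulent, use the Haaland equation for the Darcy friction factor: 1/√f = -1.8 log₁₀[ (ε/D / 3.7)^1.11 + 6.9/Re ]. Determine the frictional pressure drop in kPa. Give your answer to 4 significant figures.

ΔP ≈ 2.024 kPa

Q = 8053 L/min = 8053/60000 = 0.1342 m³/s.
Cross-sectional area A = πD²/4 = π(0.06187)²/4 = 0.003006 m²; mean velocity V = Q/A = 0.1342/0.003006 = 44.64 m/s.
Reynolds number Re = ρVD/μ = 0.621 · 44.64 · 0.06187 / 1.11e-05 = 1.545e+05.
Re > 4000 → turbulent. Relative roughness ε/D = 0.000198/0.06187 = 0.0032. Haaland: 1/√f = -1.8 log₁₀[(0.0032/3.7)^1.11 + 6.9/1.545e+05] = -1.8 log₁₀[0.000398 + 4.47e-05] = 6.037, so f = 0.02744.
Darcy-Weisbach: ΔP = f(L/D)(ρV²/2) = 0.02744·(7.374/0.06187)·(0.621·44.64²/2) = 0.02744·119.2·618.8 = 2024 Pa.
ΔP = 2024 Pa = 2.024 kPa.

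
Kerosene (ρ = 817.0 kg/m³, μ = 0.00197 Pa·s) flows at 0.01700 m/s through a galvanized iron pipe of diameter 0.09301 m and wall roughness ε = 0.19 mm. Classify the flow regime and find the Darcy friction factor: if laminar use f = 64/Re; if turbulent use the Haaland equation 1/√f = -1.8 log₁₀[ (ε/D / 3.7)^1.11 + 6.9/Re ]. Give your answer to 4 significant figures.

Re = ρVD/μ = 817·0.017·0.09301/0.00197 = 655.7.
Re < 2300 → laminar, so f = 64/Re = 0.0976 (roughness is irrelevant in laminar flow).

f ≈ 0.09760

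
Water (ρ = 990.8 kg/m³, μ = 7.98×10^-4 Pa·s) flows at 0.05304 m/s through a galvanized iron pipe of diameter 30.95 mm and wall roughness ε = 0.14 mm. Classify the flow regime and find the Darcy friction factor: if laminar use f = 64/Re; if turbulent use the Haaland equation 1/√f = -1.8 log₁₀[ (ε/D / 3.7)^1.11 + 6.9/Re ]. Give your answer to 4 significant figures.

Re = ρVD/μ = 990.8·0.05304·0.03095/0.000798 = 2038.
Re < 2300 → laminar, so f = 64/Re = 0.0314 (roughness is irrelevant in laminar flow).

f ≈ 0.03140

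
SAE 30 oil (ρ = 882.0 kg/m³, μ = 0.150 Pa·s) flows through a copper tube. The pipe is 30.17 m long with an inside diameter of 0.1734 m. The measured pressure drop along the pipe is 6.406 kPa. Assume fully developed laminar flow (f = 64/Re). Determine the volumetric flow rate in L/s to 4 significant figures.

Q ≈ 31.41 L/s

For laminar flow, f = 64/Re with Re = ρVD/μ, so Darcy-Weisbach reduces to ΔP = 32μLV/D². Solving for V: V = ΔP·D²/(32μL) = 6406·(0.1734)²/(32·0.15·30.17) = 1.33 m/s.
Check: Re = ρVD/μ = 882·1.33·0.1734/0.15 = 1356 < 2300, so the laminar assumption holds.
Q = V·A = 1.33·(π/4·0.1734²) = 0.03141 m³/s = 31.41 L/s.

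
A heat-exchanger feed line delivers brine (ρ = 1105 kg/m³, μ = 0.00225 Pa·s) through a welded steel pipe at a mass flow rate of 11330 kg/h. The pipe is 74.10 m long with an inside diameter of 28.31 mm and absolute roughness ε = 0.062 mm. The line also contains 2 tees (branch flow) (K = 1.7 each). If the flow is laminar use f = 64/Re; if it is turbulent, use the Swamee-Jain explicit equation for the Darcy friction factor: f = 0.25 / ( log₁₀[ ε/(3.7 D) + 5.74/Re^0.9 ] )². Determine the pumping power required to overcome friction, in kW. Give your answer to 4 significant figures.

P ≈ 2.358 kW

ṁ = 11330 kg/h = 11330/3600 = 3.147 kg/s.
A = πD²/4 = π(0.02831)²/4 = 0.0006295 m²; mean velocity V = ṁ/(ρA) = 3.147/(1105 · 0.0006295) = 4.525 m/s.
Reynolds number Re = ρVD/μ = 1105 · 4.525 · 0.02831 / 0.00225 = 6.291e+04.
Re > 4000 → turbulent. Relative roughness ε/D = 6.2e-05/0.02831 = 0.00219. Swamee-Jain: f = 0.25/(log₁₀[0.00219/3.7 + 5.74/6.291e+04^0.9])² = 0.25/(log₁₀[0.000592 + 0.000275])² = 0.25/(-3.062)² = 0.02667.
Total minor-loss coefficient ΣK = 2·1.7 = 3.4.
ΔP = [f·L/D + ΣK]·(ρV²/2) = [0.02667·74.1/0.02831 + 3.4]·(1105·4.525²/2) = [69.8 + 3.4]·1.131e+04 = 8.28e+05 Pa.
Q = ṁ/ρ = 3.147/1105 = 0.002848 m³/s.
Pumping power P = QΔP = 0.002848·8.28e+05 = 2358.4 W = 2.358 kW.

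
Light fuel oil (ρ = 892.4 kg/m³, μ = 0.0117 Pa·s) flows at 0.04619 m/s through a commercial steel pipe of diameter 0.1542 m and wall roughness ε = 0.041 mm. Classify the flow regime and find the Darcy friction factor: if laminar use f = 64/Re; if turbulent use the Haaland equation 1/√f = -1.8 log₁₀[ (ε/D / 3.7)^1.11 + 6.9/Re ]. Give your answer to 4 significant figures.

f ≈ 0.1178

Re = ρVD/μ = 892.4·0.04619·0.1542/0.0117 = 543.3.
Re < 2300 → laminar, so f = 64/Re = 0.1178 (roughness is irrelevant in laminar flow).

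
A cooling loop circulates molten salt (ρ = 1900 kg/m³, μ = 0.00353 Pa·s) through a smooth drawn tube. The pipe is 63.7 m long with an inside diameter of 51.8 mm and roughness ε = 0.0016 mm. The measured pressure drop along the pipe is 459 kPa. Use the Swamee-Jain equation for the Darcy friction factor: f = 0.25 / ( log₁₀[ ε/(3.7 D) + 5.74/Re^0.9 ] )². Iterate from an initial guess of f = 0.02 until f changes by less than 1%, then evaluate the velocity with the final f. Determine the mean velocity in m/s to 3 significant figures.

Rearranging Darcy-Weisbach: V = √(2·ΔP·D/(f·L·ρ)). With ε/D = 1.6e-06/0.0518 = 3.09e-05, iterate starting from f = 0.02:
  f = 0.02 → V = √(2·4.59e+05·0.0518/(0.02·63.7·1900)) = 4.432 m/s; Re = ρVD/μ = 1.236e+05; f → 0.01731
  f = 0.01731 → V = 4.764 m/s; Re = 1.328e+05; f → 0.01707
  f = 0.01707 → V = 4.798 m/s; Re = 1.338e+05; f → 0.01705
Converged (Δf/f < 1%). With the final f = 0.01705: V = √(2·4.59e+05·0.0518/(0.01705·63.7·1900)) = 4.801 m/s.

V ≈ 4.80 m/s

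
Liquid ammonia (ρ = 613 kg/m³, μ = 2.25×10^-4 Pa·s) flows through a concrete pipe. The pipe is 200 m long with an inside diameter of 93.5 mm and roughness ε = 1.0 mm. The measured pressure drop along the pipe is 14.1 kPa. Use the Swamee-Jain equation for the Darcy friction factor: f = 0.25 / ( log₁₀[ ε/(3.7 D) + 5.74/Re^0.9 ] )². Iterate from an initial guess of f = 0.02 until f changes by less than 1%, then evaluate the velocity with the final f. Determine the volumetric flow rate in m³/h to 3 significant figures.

Rearranging Darcy-Weisbach: V = √(2·ΔP·D/(f·L·ρ)). With ε/D = 0.001/0.0935 = 0.0107, iterate starting from f = 0.02:
  f = 0.02 → V = √(2·1.41e+04·0.0935/(0.02·200·613)) = 1.037 m/s; Re = ρVD/μ = 2.642e+05; f → 0.03913
  f = 0.03913 → V = 0.7414 m/s; Re = 1.889e+05; f → 0.03925
Converged (Δf/f < 1%). With the final f = 0.03925: V = √(2·1.41e+04·0.0935/(0.03925·200·613)) = 0.7403 m/s.
Q = V·A = 0.7403·(π/4·0.0935²) = 0.005083 m³/s = 18.3 m³/h.

Q ≈ 18.3 m³/h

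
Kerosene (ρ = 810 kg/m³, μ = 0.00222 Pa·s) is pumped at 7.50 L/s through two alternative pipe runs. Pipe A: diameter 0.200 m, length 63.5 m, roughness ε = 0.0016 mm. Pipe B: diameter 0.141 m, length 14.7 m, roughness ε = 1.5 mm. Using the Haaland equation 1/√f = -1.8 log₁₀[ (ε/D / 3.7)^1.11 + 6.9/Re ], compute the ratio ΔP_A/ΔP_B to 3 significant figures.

ΔP_A/ΔP_B ≈ 0.491

Pipe A: V = Q/A = 0.0075/0.03142 = 0.2387 m/s; Re = 1.742e+04; ε/D = 8e-06; Haaland → f = 0.02667; ΔP_A = f(L/D)(ρV²/2) = 195.5 Pa.
Pipe B: V = Q/A = 0.0075/0.01561 = 0.4803 m/s; Re = 2.471e+04; ε/D = 0.0106; Haaland → f = 0.0409; ΔP_B = f(L/D)(ρV²/2) = 398.4 Pa.
ΔP_A/ΔP_B = 195.5/398.4 = 0.491.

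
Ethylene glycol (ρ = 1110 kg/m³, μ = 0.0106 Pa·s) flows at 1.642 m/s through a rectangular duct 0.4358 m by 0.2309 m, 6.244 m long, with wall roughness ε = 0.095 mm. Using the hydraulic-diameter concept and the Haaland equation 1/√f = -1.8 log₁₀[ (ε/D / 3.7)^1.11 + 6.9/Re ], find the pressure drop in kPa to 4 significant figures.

ΔP ≈ 0.6661 kPa

Hydraulic diameter D_h = 4A/P = 4·(0.4358·0.2309)/(2·(0.4358+0.2309)) = 0.4025/1.333 = 0.3019 m.
Re = ρVD_h/μ = 1110·1.642·0.3019/0.0106 = 5.19e+04.
ε/D_h = 9.5e-05/0.3019 = 0.000315; Haaland gives 1/√f = -1.8 log₁₀[3.03e-05+0.000133] = 6.817, so f = 0.02152.
ΔP = f(L/D_h)(ρV²/2) = 0.02152·6.244/0.3019·1496 = 666.1 Pa.
ΔP = 0.6661 kPa.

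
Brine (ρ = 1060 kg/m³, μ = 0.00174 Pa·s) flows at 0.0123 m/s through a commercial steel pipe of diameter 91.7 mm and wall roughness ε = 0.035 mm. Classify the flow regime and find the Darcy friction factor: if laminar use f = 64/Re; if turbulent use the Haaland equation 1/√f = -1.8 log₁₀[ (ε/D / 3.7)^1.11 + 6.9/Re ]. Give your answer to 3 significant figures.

f ≈ 0.0931

Re = ρVD/μ = 1060·0.0123·0.0917/0.00174 = 687.1.
Re < 2300 → laminar, so f = 64/Re = 0.09314 (roughness is irrelevant in laminar flow).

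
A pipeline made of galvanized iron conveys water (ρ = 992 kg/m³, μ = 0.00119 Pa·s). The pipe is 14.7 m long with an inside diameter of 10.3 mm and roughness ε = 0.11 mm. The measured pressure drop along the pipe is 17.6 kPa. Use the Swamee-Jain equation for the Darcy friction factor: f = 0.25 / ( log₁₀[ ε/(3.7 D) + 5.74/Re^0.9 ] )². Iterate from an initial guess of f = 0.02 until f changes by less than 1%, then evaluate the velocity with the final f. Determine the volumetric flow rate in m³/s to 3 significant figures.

Q ≈ 6.02×10^-5 m³/s

Rearranging Darcy-Weisbach: V = √(2·ΔP·D/(f·L·ρ)). With ε/D = 0.00011/0.0103 = 0.0107, iterate starting from f = 0.02:
  f = 0.02 → V = √(2·1.76e+04·0.0103/(0.02·14.7·992)) = 1.115 m/s; Re = ρVD/μ = 9573; f → 0.04496
  f = 0.04496 → V = 0.7436 m/s; Re = 6385; f → 0.04738
  f = 0.04738 → V = 0.7244 m/s; Re = 6220; f → 0.04756
Converged (Δf/f < 1%). With the final f = 0.04756: V = √(2·1.76e+04·0.0103/(0.04756·14.7·992)) = 0.723 m/s.
Q = V·A = 0.723·(π/4·0.0103²) = 6.024e-05 m³/s = 6.02×10^-5 m³/s.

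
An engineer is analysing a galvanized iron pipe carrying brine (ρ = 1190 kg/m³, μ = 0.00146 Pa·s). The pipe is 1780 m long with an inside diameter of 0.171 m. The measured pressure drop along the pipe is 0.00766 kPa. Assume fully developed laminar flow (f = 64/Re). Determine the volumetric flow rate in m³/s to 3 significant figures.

For laminar flow, f = 64/Re with Re = ρVD/μ, so Darcy-Weisbach reduces to ΔP = 32μLV/D². Solving for V: V = ΔP·D²/(32μL) = 7.66·(0.171)²/(32·0.00146·1780) = 0.002693 m/s.
Check: Re = ρVD/μ = 1190·0.002693·0.171/0.00146 = 375.4 < 2300, so the laminar assumption holds.
Q = V·A = 0.002693·(π/4·0.171²) = 6.186e-05 m³/s = 6.19×10^-5 m³/s.

Q ≈ 6.19×10^-5 m³/s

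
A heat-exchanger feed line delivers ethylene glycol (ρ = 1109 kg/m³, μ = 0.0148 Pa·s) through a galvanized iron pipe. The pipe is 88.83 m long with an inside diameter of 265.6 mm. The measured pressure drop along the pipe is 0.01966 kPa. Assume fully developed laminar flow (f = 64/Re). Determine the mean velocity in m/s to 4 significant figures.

V ≈ 0.03297 m/s

For laminar flow, f = 64/Re with Re = ρVD/μ, so Darcy-Weisbach reduces to ΔP = 32μLV/D². Solving for V: V = ΔP·D²/(32μL) = 19.66·(0.2656)²/(32·0.0148·88.83) = 0.03297 m/s.
Check: Re = ρVD/μ = 1109·0.03297·0.2656/0.0148 = 656.1 < 2300, so the laminar assumption holds.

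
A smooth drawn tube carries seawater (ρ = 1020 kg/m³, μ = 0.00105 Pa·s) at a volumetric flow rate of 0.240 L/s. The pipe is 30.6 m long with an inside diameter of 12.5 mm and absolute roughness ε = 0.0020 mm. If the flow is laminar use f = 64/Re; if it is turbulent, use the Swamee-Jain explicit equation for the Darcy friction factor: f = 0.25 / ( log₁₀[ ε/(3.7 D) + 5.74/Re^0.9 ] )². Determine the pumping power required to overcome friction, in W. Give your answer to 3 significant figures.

P ≈ 28.8 W

Q = 0.240 L/s = 0.240/1000 = 0.00024 m³/s.
Cross-sectional area A = πD²/4 = π(0.0125)²/4 = 0.0001227 m²; mean velocity V = Q/A = 0.00024/0.0001227 = 1.956 m/s.
Reynolds number Re = ρVD/μ = 1020 · 1.956 · 0.0125 / 0.00105 = 2.375e+04.
Re > 4000 → turbulent. Relative roughness ε/D = 2e-06/0.0125 = 0.00016. Swamee-Jain: f = 0.25/(log₁₀[0.00016/3.7 + 5.74/2.375e+04^0.9])² = 0.25/(log₁₀[4.32e-05 + 0.000662])² = 0.25/(-3.152)² = 0.02517.
Darcy-Weisbach: ΔP = f(L/D)(ρV²/2) = 0.02517·(30.6/0.0125)·(1020·1.956²/2) = 0.02517·2448·1951 = 1.202e+05 Pa.
Pumping power P = QΔP = 0.00024·1.202e+05 = 28.84 W = 28.8 W.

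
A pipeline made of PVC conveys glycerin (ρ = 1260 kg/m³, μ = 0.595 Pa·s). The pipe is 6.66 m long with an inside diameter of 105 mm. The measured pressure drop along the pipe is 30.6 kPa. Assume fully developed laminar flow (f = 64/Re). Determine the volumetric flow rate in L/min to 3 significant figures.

For laminar flow, f = 64/Re with Re = ρVD/μ, so Darcy-Weisbach reduces to ΔP = 32μLV/D². Solving for V: V = ΔP·D²/(32μL) = 3.06e+04·(0.105)²/(32·0.595·6.66) = 2.66 m/s.
Check: Re = ρVD/μ = 1260·2.66·0.105/0.595 = 591.6 < 2300, so the laminar assumption holds.
Q = V·A = 2.66·(π/4·0.105²) = 0.02304 m³/s = 1380 L/min.

Q ≈ 1380 L/min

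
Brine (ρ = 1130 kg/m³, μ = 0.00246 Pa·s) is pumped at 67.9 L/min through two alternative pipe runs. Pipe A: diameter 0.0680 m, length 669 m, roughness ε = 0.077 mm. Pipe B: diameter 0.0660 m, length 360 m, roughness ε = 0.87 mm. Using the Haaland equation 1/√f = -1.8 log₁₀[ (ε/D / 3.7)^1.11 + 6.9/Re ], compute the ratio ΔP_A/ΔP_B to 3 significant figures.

ΔP_A/ΔP_B ≈ 1.13

Pipe A: V = Q/A = 0.001132/0.003632 = 0.3116 m/s; Re = 9733; ε/D = 0.00113; Haaland → f = 0.03257; ΔP_A = f(L/D)(ρV²/2) = 1.758e+04 Pa.
Pipe B: V = Q/A = 0.001132/0.003421 = 0.3308 m/s; Re = 1.003e+04; ε/D = 0.0132; Haaland → f = 0.04621; ΔP_B = f(L/D)(ρV²/2) = 1.558e+04 Pa.
ΔP_A/ΔP_B = 1.758e+04/1.558e+04 = 1.13.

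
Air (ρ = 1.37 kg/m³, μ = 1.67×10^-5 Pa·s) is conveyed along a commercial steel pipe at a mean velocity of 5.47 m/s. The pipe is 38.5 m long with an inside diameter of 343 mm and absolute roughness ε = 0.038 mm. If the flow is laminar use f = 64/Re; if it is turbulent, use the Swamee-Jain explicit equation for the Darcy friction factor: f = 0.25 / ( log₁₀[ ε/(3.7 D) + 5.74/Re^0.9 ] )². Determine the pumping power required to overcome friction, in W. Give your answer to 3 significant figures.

P ≈ 20.0 W

Reynolds number Re = ρVD/μ = 1.37 · 5.47 · 0.343 / 1.67e-05 = 1.539e+05.
Re > 4000 → turbulent. Relative roughness ε/D = 3.8e-05/0.343 = 0.000111. Swamee-Jain: f = 0.25/(log₁₀[0.000111/3.7 + 5.74/1.539e+05^0.9])² = 0.25/(log₁₀[2.99e-05 + 0.000123])² = 0.25/(-3.815)² = 0.01718.
Darcy-Weisbach: ΔP = f(L/D)(ρV²/2) = 0.01718·(38.5/0.343)·(1.37·5.47²/2) = 0.01718·112.2·20.5 = 39.51 Pa.
Q = V·A = 5.47·0.0924 = 0.5054 m³/s.
Pumping power P = QΔP = 0.5054·39.51 = 19.97 W = 20.0 W.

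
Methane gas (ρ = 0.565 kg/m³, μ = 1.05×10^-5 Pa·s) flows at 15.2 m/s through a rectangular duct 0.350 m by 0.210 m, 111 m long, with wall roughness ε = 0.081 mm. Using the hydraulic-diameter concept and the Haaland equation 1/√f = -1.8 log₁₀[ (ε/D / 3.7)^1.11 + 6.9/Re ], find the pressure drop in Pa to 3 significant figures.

ΔP ≈ 481 Pa

Hydraulic diameter D_h = 4A/P = 4·(0.35·0.21)/(2·(0.35+0.21)) = 0.294/1.12 = 0.2625 m.
Re = ρVD_h/μ = 0.565·15.2·0.2625/1.05e-05 = 2.147e+05.
ε/D_h = 8.1e-05/0.2625 = 0.000309; Haaland gives 1/√f = -1.8 log₁₀[2.97e-05+3.21e-05] = 7.576, so f = 0.01742.
ΔP = f(L/D_h)(ρV²/2) = 0.01742·111/0.2625·65.27 = 480.9 Pa.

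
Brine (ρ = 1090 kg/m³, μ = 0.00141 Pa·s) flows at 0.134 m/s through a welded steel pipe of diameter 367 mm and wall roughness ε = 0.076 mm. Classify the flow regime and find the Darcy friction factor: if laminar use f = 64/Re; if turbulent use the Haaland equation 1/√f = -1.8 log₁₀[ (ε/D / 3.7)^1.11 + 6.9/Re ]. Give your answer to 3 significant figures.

Re = ρVD/μ = 1090·0.134·0.367/0.00141 = 3.802e+04.
Re > 4000 → turbulent. ε/D = 7.6e-05/0.367 = 0.000207; Haaland: 1/√f = -1.8 log₁₀[1.91e-05 + 0.000181] = 6.656, so f = 0.02257.

f ≈ 0.0226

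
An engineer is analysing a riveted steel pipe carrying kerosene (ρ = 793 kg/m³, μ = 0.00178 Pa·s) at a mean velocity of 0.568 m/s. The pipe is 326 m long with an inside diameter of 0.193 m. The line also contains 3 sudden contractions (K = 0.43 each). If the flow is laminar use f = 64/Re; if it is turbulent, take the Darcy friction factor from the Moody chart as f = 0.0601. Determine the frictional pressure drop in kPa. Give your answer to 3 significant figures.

Reynolds number Re = ρVD/μ = 793 · 0.568 · 0.193 / 0.00178 = 4.884e+04.
Re > 4000 → turbulent; use the Moody-chart value f = 0.0601.
Total minor-loss coefficient ΣK = 3·0.43 = 1.29.
ΔP = [f·L/D + ΣK]·(ρV²/2) = [0.0601·326/0.193 + 1.29]·(793·0.568²/2) = [101.5 + 1.29]·127.9 = 1.315e+04 Pa.
ΔP = 1.315e+04 Pa = 13.2 kPa.

ΔP ≈ 13.2 kPa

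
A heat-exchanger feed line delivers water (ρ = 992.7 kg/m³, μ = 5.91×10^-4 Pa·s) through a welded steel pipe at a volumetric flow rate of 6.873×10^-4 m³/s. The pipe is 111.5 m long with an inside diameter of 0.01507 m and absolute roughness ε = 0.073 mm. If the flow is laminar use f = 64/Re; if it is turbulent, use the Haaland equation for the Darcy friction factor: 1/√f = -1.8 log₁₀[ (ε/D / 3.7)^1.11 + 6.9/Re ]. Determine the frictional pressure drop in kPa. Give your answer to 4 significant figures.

ΔP ≈ 1692 kPa

Cross-sectional area A = πD²/4 = π(0.01507)²/4 = 0.0001784 m²; mean velocity V = Q/A = 0.0006873/0.0001784 = 3.853 m/s.
Reynolds number Re = ρVD/μ = 992.7 · 3.853 · 0.01507 / 0.000591 = 9.754e+04.
Re > 4000 → turbulent. Relative roughness ε/D = 7.3e-05/0.01507 = 0.00484. Haaland: 1/√f = -1.8 log₁₀[(0.00484/3.7)^1.11 + 6.9/9.754e+04] = -1.8 log₁₀[0.000631 + 7.07e-05] = 5.677, so f = 0.03103.
Darcy-Weisbach: ΔP = f(L/D)(ρV²/2) = 0.03103·(111.5/0.01507)·(992.7·3.853²/2) = 0.03103·7399·7370 = 1.692e+06 Pa.
ΔP = 1.692e+06 Pa = 1692 kPa.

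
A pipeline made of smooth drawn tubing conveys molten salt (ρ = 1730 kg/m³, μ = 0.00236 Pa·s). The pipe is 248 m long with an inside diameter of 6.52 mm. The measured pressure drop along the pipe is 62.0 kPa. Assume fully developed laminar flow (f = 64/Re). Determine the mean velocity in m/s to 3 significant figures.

V ≈ 0.141 m/s

For laminar flow, f = 64/Re with Re = ρVD/μ, so Darcy-Weisbach reduces to ΔP = 32μLV/D². Solving for V: V = ΔP·D²/(32μL) = 6.2e+04·(0.00652)²/(32·0.00236·248) = 0.1407 m/s.
Check: Re = ρVD/μ = 1730·0.1407·0.00652/0.00236 = 672.6 < 2300, so the laminar assumption holds.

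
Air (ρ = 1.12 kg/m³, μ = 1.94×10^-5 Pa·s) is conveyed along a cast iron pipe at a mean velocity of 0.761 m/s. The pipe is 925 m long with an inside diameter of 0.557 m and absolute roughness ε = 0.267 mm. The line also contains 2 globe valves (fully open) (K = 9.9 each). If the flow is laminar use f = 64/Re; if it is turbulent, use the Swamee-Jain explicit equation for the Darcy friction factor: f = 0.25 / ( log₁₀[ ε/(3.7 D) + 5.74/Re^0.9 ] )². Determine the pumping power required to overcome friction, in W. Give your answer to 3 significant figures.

P ≈ 3.77 W

Reynolds number Re = ρVD/μ = 1.12 · 0.761 · 0.557 / 1.94e-05 = 2.447e+04.
Re > 4000 → turbulent. Relative roughness ε/D = 0.000267/0.557 = 0.000479. Swamee-Jain: f = 0.25/(log₁₀[0.000479/3.7 + 5.74/2.447e+04^0.9])² = 0.25/(log₁₀[0.00013 + 0.000644])² = 0.25/(-3.111)² = 0.02583.
Total minor-loss coefficient ΣK = 2·9.9 = 19.8.
ΔP = [f·L/D + ΣK]·(ρV²/2) = [0.02583·925/0.557 + 19.8]·(1.12·0.761²/2) = [42.89 + 19.8]·0.3243 = 20.33 Pa.
Q = V·A = 0.761·0.2437 = 0.1854 m³/s.
Pumping power P = QΔP = 0.1854·20.33 = 3.770 W = 3.77 W.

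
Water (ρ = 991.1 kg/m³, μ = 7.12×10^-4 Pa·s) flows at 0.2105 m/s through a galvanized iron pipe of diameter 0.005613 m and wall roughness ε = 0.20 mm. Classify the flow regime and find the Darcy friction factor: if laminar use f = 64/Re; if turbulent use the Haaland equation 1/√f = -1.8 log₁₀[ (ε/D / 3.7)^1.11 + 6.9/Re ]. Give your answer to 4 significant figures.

f ≈ 0.03891

Re = ρVD/μ = 991.1·0.2105·0.005613/0.000712 = 1645.
Re < 2300 → laminar, so f = 64/Re = 0.03891 (roughness is irrelevant in laminar flow).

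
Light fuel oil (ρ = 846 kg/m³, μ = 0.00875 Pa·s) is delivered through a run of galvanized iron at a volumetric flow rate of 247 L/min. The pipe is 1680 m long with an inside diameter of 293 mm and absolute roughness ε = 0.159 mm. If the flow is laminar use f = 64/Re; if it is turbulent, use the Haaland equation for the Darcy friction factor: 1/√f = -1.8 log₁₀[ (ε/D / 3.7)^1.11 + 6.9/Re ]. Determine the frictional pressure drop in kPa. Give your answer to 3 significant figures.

ΔP ≈ 0.335 kPa

Q = 247 L/min = 247/60000 = 0.004117 m³/s.
Cross-sectional area A = πD²/4 = π(0.293)²/4 = 0.06743 m²; mean velocity V = Q/A = 0.004117/0.06743 = 0.06105 m/s.
Reynolds number Re = ρVD/μ = 846 · 0.06105 · 0.293 / 0.00875 = 1730.
Re < 2300 → laminar flow, so f = 64/Re = 64/1730 = 0.037 (the turbulent correlation is not needed).
Darcy-Weisbach: ΔP = f(L/D)(ρV²/2) = 0.037·(1680/0.293)·(846·0.06105²/2) = 0.037·5734·1.577 = 334.5 Pa.
ΔP = 334.5 Pa = 0.335 kPa.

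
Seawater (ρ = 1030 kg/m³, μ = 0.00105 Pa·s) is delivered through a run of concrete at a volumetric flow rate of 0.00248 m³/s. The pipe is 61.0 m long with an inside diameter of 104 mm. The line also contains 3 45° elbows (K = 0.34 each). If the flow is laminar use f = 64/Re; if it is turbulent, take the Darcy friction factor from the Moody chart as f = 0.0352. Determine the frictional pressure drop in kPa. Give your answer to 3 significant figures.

Cross-sectional area A = πD²/4 = π(0.104)²/4 = 0.008495 m²; mean velocity V = Q/A = 0.00248/0.008495 = 0.2919 m/s.
Reynolds number Re = ρVD/μ = 1030 · 0.2919 · 0.104 / 0.00105 = 2.978e+04.
Re > 4000 → turbulent; use the Moody-chart value f = 0.0352.
Total minor-loss coefficient ΣK = 3·0.34 = 1.02.
ΔP = [f·L/D + ΣK]·(ρV²/2) = [0.0352·61/0.104 + 1.02]·(1030·0.2919²/2) = [20.65 + 1.02]·43.89 = 951 Pa.
ΔP = 951 Pa = 0.951 kPa.

ΔP ≈ 0.951 kPa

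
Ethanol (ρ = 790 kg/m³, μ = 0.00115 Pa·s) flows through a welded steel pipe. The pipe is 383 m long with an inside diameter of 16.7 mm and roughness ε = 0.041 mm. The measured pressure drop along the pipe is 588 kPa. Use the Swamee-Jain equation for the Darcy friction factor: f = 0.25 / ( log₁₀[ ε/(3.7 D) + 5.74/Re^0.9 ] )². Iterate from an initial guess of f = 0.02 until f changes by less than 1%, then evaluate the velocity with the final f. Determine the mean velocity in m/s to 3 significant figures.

V ≈ 1.43 m/s

Rearranging Darcy-Weisbach: V = √(2·ΔP·D/(f·L·ρ)). With ε/D = 4.1e-05/0.0167 = 0.00246, iterate starting from f = 0.02:
  f = 0.02 → V = √(2·5.88e+05·0.0167/(0.02·383·790)) = 1.801 m/s; Re = ρVD/μ = 2.067e+04; f → 0.03079
  f = 0.03079 → V = 1.452 m/s; Re = 1.666e+04; f → 0.03182
  f = 0.03182 → V = 1.428 m/s; Re = 1.638e+04; f → 0.03191
Converged (Δf/f < 1%). With the final f = 0.03191: V = √(2·5.88e+05·0.0167/(0.03191·383·790)) = 1.426 m/s.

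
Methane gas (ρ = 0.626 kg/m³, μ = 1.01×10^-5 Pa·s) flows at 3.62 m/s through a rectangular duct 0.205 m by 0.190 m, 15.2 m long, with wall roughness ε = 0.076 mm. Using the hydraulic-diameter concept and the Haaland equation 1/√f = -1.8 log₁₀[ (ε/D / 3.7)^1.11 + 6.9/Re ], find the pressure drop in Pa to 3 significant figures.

Hydraulic diameter D_h = 4A/P = 4·(0.205·0.19)/(2·(0.205+0.19)) = 0.1558/0.79 = 0.1972 m.
Re = ρVD_h/μ = 0.626·3.62·0.1972/1.01e-05 = 4.425e+04.
ε/D_h = 7.6e-05/0.1972 = 0.000385; Haaland gives 1/√f = -1.8 log₁₀[3.8e-05+0.000156] = 6.682, so f = 0.0224.
ΔP = f(L/D_h)(ρV²/2) = 0.0224·15.2/0.1972·4.102 = 7.08 Pa.

ΔP ≈ 7.08 Pa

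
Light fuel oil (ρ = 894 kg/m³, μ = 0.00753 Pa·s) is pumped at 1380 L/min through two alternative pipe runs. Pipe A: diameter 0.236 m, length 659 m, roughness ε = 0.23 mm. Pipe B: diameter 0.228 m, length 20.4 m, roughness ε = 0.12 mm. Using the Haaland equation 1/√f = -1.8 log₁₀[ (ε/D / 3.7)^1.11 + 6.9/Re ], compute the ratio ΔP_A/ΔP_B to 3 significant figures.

Pipe A: V = Q/A = 0.023/0.04374 = 0.5258 m/s; Re = 1.473e+04; ε/D = 0.000975; Haaland → f = 0.02939; ΔP_A = f(L/D)(ρV²/2) = 1.014e+04 Pa.
Pipe B: V = Q/A = 0.023/0.04083 = 0.5633 m/s; Re = 1.525e+04; ε/D = 0.000526; Haaland → f = 0.02842; ΔP_B = f(L/D)(ρV²/2) = 360.7 Pa.
ΔP_A/ΔP_B = 1.014e+04/360.7 = 28.1.

ΔP_A/ΔP_B ≈ 28.1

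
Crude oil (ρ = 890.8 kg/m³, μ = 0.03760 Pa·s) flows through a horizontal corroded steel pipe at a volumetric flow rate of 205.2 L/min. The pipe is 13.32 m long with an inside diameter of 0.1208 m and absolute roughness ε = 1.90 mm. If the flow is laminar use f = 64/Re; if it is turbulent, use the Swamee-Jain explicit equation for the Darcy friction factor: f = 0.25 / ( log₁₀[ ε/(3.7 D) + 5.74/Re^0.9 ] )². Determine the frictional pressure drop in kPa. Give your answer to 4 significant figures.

ΔP ≈ 0.3277 kPa

Q = 205.2 L/min = 205.2/60000 = 0.00342 m³/s.
Cross-sectional area A = πD²/4 = π(0.1208)²/4 = 0.01146 m²; mean velocity V = Q/A = 0.00342/0.01146 = 0.2984 m/s.
Reynolds number Re = ρVD/μ = 890.8 · 0.2984 · 0.1208 / 0.0376 = 854.
Re < 2300 → laminar flow, so f = 64/Re = 64/854 = 0.07494 (the turbulent correlation is not needed).
Darcy-Weisbach: ΔP = f(L/D)(ρV²/2) = 0.07494·(13.32/0.1208)·(890.8·0.2984²/2) = 0.07494·110.3·39.66 = 327.7 Pa.
ΔP = 327.7 Pa = 0.3277 kPa.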